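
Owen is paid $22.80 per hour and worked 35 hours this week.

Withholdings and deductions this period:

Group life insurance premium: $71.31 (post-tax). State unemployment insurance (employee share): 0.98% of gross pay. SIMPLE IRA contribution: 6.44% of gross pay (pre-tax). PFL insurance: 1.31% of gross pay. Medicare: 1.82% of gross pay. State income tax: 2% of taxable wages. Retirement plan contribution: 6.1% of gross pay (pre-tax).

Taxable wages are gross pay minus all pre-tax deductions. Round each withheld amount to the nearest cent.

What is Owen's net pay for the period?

Gross pay: 35 × $22.80 = $798.00
Retirement plan contribution: $798.00 × 0.061 = $48.68
SIMPLE IRA contribution: $798.00 × 0.0644 = $51.39
Pre-tax total = $48.68 + $51.39 = $100.07
Taxable wages = $798.00 − $100.07 = $697.93
State income tax: $697.93 × 0.02 = $13.96
PFL insurance: $798.00 × 0.0131 = $10.45
State unemployment insurance (employee share): $798.00 × 0.0098 = $7.82
Medicare: $798.00 × 0.0182 = $14.52
Group life insurance premium: $71.31
Total deductions = $48.68 + $51.39 + $13.96 + $10.45 + $7.82 + $14.52 + $71.31 = $218.13
Net pay = $798.00 − $218.13 = $579.87

$579.87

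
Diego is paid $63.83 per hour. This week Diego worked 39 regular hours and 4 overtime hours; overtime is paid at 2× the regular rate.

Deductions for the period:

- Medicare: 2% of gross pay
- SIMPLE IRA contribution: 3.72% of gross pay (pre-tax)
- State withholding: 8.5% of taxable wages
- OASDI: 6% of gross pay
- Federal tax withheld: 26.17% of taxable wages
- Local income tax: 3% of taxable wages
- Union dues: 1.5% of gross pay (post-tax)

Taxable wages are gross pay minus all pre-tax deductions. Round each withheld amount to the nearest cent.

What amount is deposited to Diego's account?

Regular pay: 39 × $63.83 = $2,489.37
Overtime pay: 4 × $63.83 × 2 = $510.64
Gross pay = $2,489.37 + $510.64 = $3,000.01
SIMPLE IRA contribution: $3,000.01 × 0.0372 = $111.60
Taxable wages = $3,000.01 − $111.60 = $2,888.41
State withholding: $2,888.41 × 0.085 = $245.51
Federal tax withheld: $2,888.41 × 0.2617 = $755.90
Local income tax: $2,888.41 × 0.03 = $86.65
OASDI: $3,000.01 × 0.06 = $180.00
Medicare: $3,000.01 × 0.02 = $60.00
Union dues: $3,000.01 × 0.015 = $45.00
Total deductions = $111.60 + $245.51 + $755.90 + $86.65 + $180.00 + $60.00 + $45.00 = $1,484.66
Net pay = $3,000.01 − $1,484.66 = $1,515.35

$1,515.35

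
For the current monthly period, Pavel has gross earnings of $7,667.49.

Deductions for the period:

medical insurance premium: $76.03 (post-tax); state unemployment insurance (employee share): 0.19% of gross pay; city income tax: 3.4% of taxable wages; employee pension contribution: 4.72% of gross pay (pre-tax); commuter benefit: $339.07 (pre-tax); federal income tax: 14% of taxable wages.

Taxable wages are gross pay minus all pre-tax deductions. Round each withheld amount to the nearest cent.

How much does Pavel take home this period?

$5,663.74

Employee pension contribution: $7,667.49 × 0.0472 = $361.91
Commuter benefit: $339.07
Pre-tax total = $361.91 + $339.07 = $700.98
Taxable wages = $7,667.49 − $700.98 = $6,966.51
Federal income tax: $6,966.51 × 0.14 = $975.31
City income tax: $6,966.51 × 0.034 = $236.86
State unemployment insurance (employee share): $7,667.49 × 0.0019 = $14.57
Medical insurance premium: $76.03
Total deductions = $361.91 + $339.07 + $975.31 + $236.86 + $14.57 + $76.03 = $2,003.75
Net pay = $7,667.49 − $2,003.75 = $5,663.74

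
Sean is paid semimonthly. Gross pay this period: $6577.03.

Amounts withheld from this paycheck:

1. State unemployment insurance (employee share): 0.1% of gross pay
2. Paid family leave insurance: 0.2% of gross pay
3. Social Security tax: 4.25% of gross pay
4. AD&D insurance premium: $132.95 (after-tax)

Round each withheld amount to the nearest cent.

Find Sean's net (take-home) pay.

$6144.83

Social Security tax: $6577.03 × 0.0425 = $279.52
State unemployment insurance (employee share): $6577.03 × 0.001 = $6.58
Paid family leave insurance: $6577.03 × 0.002 = $13.15
AD&D insurance premium: $132.95
Total deductions = $279.52 + $6.58 + $13.15 + $132.95 = $432.20
Net pay = $6577.03 − $432.20 = $6144.83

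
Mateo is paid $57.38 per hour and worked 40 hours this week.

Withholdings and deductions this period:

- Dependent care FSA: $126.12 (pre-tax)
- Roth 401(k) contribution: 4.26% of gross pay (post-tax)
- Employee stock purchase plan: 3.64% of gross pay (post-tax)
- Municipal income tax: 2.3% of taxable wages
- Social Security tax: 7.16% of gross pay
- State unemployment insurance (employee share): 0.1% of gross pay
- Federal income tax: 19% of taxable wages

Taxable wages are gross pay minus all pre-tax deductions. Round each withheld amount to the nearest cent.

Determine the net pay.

Gross pay: 40 × $57.38 = $2295.20
Dependent care FSA: $126.12
Taxable wages = $2295.20 − $126.12 = $2169.08
Municipal income tax: $2169.08 × 0.023 = $49.89
Federal income tax: $2169.08 × 0.19 = $412.13
State unemployment insurance (employee share): $2295.20 × 0.001 = $2.30
Social Security tax: $2295.20 × 0.0716 = $164.34
Roth 401(k) contribution: $2295.20 × 0.0426 = $97.78
Employee stock purchase plan: $2295.20 × 0.0364 = $83.55
Total deductions = $126.12 + $49.89 + $412.13 + $2.30 + $164.34 + $97.78 + $83.55 = $936.11
Net pay = $2295.20 − $936.11 = $1359.09

$1359.09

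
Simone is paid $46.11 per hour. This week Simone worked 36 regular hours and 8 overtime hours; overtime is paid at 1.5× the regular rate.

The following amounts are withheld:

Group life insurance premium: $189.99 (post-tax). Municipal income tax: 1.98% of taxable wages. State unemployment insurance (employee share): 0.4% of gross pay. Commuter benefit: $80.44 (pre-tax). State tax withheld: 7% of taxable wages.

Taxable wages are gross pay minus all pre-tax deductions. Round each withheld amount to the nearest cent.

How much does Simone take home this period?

Regular pay: 36 × $46.11 = $1659.96
Overtime pay: 8 × $46.11 × 1.5 = $553.32
Gross pay = $1659.96 + $553.32 = $2213.28
Commuter benefit: $80.44
Taxable wages = $2213.28 − $80.44 = $2132.84
Municipal income tax: $2132.84 × 0.0198 = $42.23
State tax withheld: $2132.84 × 0.07 = $149.30
State unemployment insurance (employee share): $2213.28 × 0.004 = $8.85
Group life insurance premium: $189.99
Total deductions = $80.44 + $42.23 + $149.30 + $8.85 + $189.99 = $470.81
Net pay = $2213.28 − $470.81 = $1742.47

$1742.47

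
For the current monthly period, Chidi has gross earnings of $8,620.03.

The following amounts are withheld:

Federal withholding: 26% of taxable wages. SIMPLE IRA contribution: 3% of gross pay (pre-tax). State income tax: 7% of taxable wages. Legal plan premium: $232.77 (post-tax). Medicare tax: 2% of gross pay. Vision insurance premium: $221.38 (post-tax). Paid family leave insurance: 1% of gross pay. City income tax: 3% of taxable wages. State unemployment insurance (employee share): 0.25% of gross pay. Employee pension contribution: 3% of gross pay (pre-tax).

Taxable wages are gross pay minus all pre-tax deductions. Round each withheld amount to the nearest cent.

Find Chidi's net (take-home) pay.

SIMPLE IRA contribution: $8,620.03 × 0.03 = $258.60
Employee pension contribution: $8,620.03 × 0.03 = $258.60
Pre-tax total = $258.60 + $258.60 = $517.20
Taxable wages = $8,620.03 − $517.20 = $8,102.83
City income tax: $8,102.83 × 0.03 = $243.08
Federal withholding: $8,102.83 × 0.26 = $2,106.74
State income tax: $8,102.83 × 0.07 = $567.20
Medicare tax: $8,620.03 × 0.02 = $172.40
State unemployment insurance (employee share): $8,620.03 × 0.0025 = $21.55
Paid family leave insurance: $8,620.03 × 0.01 = $86.20
Vision insurance premium: $221.38
Legal plan premium: $232.77
Total deductions = $258.60 + $258.60 + $243.08 + $2,106.74 + $567.20 + $172.40 + $21.55 + $86.20 + $221.38 + $232.77 = $4,168.52
Net pay = $8,620.03 − $4,168.52 = $4,451.51

$4,451.51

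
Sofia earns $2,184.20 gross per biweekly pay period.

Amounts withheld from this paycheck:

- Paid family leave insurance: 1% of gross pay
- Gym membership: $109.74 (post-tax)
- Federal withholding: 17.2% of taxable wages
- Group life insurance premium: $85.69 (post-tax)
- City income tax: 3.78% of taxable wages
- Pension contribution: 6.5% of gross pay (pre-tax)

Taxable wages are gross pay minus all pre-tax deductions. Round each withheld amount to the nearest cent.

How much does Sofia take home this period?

$1,396.50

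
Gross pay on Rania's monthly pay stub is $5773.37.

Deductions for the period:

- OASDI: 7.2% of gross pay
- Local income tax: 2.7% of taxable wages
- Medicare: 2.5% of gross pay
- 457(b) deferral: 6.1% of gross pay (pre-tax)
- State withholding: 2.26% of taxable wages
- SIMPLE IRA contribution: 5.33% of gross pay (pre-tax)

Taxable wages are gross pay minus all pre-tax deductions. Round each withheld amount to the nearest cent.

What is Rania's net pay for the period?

$4299.84

SIMPLE IRA contribution: $5773.37 × 0.0533 = $307.72
457(b) deferral: $5773.37 × 0.061 = $352.18
Pre-tax total = $307.72 + $352.18 = $659.90
Taxable wages = $5773.37 − $659.90 = $5113.47
Local income tax: $5113.47 × 0.027 = $138.06
State withholding: $5113.47 × 0.0226 = $115.56
Medicare: $5773.37 × 0.025 = $144.33
OASDI: $5773.37 × 0.072 = $415.68
Total deductions = $307.72 + $352.18 + $138.06 + $115.56 + $144.33 + $415.68 = $1473.53
Net pay = $5773.37 − $1473.53 = $4299.84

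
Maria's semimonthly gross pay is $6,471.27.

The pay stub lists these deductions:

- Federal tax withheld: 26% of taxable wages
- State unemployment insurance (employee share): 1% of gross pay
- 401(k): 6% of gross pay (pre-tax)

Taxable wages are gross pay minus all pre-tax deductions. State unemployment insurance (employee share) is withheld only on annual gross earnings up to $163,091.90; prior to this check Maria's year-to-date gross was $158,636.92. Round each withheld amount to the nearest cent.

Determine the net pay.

401(k): $6,471.27 × 0.06 = $388.28
Taxable wages = $6,471.27 − $388.28 = $6,082.99
Federal tax withheld: $6,082.99 × 0.26 = $1,581.58
State unemployment insurance (employee share): only $163,091.90 − $158,636.92 = $4,454.98 of this check is subject → $4,454.98 × 0.01 = $44.55
Total deductions = $388.28 + $1,581.58 + $44.55 = $2,014.41
Net pay = $6,471.27 − $2,014.41 = $4,456.86

$4,456.86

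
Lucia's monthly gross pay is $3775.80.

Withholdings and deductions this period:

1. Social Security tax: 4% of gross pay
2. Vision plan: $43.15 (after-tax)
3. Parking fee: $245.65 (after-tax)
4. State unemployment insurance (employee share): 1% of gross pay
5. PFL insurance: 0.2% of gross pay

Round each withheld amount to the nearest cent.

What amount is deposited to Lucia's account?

$3290.66

State unemployment insurance (employee share): $3775.80 × 0.01 = $37.76
Social Security tax: $3775.80 × 0.04 = $151.03
PFL insurance: $3775.80 × 0.002 = $7.55
Vision plan: $43.15
Parking fee: $245.65
Total deductions = $37.76 + $151.03 + $7.55 + $43.15 + $245.65 = $485.14
Net pay = $3775.80 − $485.14 = $3290.66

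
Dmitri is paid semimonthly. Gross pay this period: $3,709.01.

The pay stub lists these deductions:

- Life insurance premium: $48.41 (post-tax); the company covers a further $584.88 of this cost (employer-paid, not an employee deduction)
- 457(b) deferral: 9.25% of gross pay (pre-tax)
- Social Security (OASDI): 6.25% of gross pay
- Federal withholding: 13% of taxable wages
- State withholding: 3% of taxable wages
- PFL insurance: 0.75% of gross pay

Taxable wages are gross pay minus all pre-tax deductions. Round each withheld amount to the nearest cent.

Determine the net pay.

$2,519.34

457(b) deferral: $3,709.01 × 0.0925 = $343.08
Taxable wages = $3,709.01 − $343.08 = $3,365.93
State withholding: $3,365.93 × 0.03 = $100.98
Federal withholding: $3,365.93 × 0.13 = $437.57
PFL insurance: $3,709.01 × 0.0075 = $27.82
Social Security (OASDI): $3,709.01 × 0.0625 = $231.81
Life insurance premium: $48.41
(Employer's $584.88 toward life insurance premium is not withheld from the employee.)
Total deductions = $343.08 + $100.98 + $437.57 + $27.82 + $231.81 + $48.41 = $1,189.67
Net pay = $3,709.01 − $1,189.67 = $2,519.34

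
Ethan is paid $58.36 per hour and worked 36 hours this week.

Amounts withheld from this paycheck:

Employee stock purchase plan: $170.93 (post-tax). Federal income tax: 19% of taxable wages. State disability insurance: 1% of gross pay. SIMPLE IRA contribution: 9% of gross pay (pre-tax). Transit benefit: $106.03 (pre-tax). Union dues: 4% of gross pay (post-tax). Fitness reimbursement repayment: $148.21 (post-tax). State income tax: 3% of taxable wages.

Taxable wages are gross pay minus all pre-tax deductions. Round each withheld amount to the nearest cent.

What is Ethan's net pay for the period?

Gross pay: 36 × $58.36 = $2,100.96
Transit benefit: $106.03
SIMPLE IRA contribution: $2,100.96 × 0.09 = $189.09
Pre-tax total = $106.03 + $189.09 = $295.12
Taxable wages = $2,100.96 − $295.12 = $1,805.84
State income tax: $1,805.84 × 0.03 = $54.18
Federal income tax: $1,805.84 × 0.19 = $343.11
State disability insurance: $2,100.96 × 0.01 = $21.01
Fitness reimbursement repayment: $148.21
Employee stock purchase plan: $170.93
Union dues: $2,100.96 × 0.04 = $84.04
Total deductions = $106.03 + $189.09 + $54.18 + $343.11 + $21.01 + $148.21 + $170.93 + $84.04 = $1,116.60
Net pay = $2,100.96 − $1,116.60 = $984.36

$984.36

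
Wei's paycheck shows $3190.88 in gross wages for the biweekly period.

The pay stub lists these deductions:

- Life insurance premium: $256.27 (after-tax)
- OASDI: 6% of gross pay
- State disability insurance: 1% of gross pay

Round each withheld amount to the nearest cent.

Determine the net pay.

$2711.25

State disability insurance: $3190.88 × 0.01 = $31.91
OASDI: $3190.88 × 0.06 = $191.45
Life insurance premium: $256.27
Total deductions = $31.91 + $191.45 + $256.27 = $479.63
Net pay = $3190.88 − $479.63 = $2711.25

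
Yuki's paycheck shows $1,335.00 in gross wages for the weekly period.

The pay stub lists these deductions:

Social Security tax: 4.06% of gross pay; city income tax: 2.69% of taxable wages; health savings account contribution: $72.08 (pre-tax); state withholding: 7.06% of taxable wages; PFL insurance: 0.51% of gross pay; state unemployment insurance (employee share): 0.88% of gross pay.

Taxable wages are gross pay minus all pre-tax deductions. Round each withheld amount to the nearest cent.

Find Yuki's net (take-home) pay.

$1,067.03

Health savings account contribution: $72.08
Taxable wages = $1,335.00 − $72.08 = $1,262.92
City income tax: $1,262.92 × 0.0269 = $33.97
State withholding: $1,262.92 × 0.0706 = $89.16
Social Security tax: $1,335.00 × 0.0406 = $54.20
PFL insurance: $1,335.00 × 0.0051 = $6.81
State unemployment insurance (employee share): $1,335.00 × 0.0088 = $11.75
Total deductions = $72.08 + $33.97 + $89.16 + $54.20 + $6.81 + $11.75 = $267.97
Net pay = $1,335.00 − $267.97 = $1,067.03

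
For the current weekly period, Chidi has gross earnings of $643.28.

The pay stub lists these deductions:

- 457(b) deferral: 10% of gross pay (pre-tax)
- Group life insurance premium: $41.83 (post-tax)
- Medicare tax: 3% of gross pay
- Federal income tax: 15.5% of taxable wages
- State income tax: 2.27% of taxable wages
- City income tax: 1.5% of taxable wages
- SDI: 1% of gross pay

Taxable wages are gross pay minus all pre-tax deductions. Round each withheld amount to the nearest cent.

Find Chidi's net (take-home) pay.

$399.83

457(b) deferral: $643.28 × 0.1 = $64.33
Taxable wages = $643.28 − $64.33 = $578.95
Federal income tax: $578.95 × 0.155 = $89.74
State income tax: $578.95 × 0.0227 = $13.14
City income tax: $578.95 × 0.015 = $8.68
Medicare tax: $643.28 × 0.03 = $19.30
SDI: $643.28 × 0.01 = $6.43
Group life insurance premium: $41.83
Total deductions = $64.33 + $89.74 + $13.14 + $8.68 + $19.30 + $6.43 + $41.83 = $243.45
Net pay = $643.28 − $243.45 = $399.83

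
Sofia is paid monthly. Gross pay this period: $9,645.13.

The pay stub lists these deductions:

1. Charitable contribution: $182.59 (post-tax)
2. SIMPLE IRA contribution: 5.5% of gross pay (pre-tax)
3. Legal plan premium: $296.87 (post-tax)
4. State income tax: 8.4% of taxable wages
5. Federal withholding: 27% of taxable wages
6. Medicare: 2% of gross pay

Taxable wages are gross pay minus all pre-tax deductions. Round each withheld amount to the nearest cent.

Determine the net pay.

SIMPLE IRA contribution: $9,645.13 × 0.055 = $530.48
Taxable wages = $9,645.13 − $530.48 = $9,114.65
State income tax: $9,114.65 × 0.084 = $765.63
Federal withholding: $9,114.65 × 0.27 = $2,460.96
Medicare: $9,645.13 × 0.02 = $192.90
Charitable contribution: $182.59
Legal plan premium: $296.87
Total deductions = $530.48 + $765.63 + $2,460.96 + $192.90 + $182.59 + $296.87 = $4,429.43
Net pay = $9,645.13 − $4,429.43 = $5,215.70

$5,215.70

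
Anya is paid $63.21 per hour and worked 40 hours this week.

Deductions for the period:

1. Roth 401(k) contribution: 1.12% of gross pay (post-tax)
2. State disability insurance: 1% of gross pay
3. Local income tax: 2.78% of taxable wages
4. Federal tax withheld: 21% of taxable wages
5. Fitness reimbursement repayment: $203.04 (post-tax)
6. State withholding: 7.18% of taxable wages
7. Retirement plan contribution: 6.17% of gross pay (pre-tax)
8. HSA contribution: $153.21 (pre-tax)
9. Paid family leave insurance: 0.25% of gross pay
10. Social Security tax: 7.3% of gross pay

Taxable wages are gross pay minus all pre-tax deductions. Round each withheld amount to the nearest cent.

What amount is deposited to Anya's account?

Gross pay: 40 × $63.21 = $2,528.40
HSA contribution: $153.21
Retirement plan contribution: $2,528.40 × 0.0617 = $156.00
Pre-tax total = $153.21 + $156.00 = $309.21
Taxable wages = $2,528.40 − $309.21 = $2,219.19
Local income tax: $2,219.19 × 0.0278 = $61.69
Federal tax withheld: $2,219.19 × 0.21 = $466.03
State withholding: $2,219.19 × 0.0718 = $159.34
Paid family leave insurance: $2,528.40 × 0.0025 = $6.32
Social Security tax: $2,528.40 × 0.073 = $184.57
State disability insurance: $2,528.40 × 0.01 = $25.28
Roth 401(k) contribution: $2,528.40 × 0.0112 = $28.32
Fitness reimbursement repayment: $203.04
Total deductions = $153.21 + $156.00 + $61.69 + $466.03 + $159.34 + $6.32 + $184.57 + $25.28 + $28.32 + $203.04 = $1,443.80
Net pay = $2,528.40 − $1,443.80 = $1,084.60

$1,084.60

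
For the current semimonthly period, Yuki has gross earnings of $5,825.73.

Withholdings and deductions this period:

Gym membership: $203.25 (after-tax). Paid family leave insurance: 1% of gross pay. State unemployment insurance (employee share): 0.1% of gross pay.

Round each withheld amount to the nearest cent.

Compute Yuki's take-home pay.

$5,558.39

Paid family leave insurance: $5,825.73 × 0.01 = $58.26
State unemployment insurance (employee share): $5,825.73 × 0.001 = $5.83
Gym membership: $203.25
Total deductions = $58.26 + $5.83 + $203.25 = $267.34
Net pay = $5,825.73 − $267.34 = $5,558.39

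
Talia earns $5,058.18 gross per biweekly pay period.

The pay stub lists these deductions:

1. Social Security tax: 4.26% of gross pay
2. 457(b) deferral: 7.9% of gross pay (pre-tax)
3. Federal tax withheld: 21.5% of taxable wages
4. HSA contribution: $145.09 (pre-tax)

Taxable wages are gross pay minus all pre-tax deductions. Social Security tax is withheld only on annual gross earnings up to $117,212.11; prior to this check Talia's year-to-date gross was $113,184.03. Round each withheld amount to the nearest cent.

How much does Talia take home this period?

$3,371.49

HSA contribution: $145.09
457(b) deferral: $5,058.18 × 0.079 = $399.60
Pre-tax total = $145.09 + $399.60 = $544.69
Taxable wages = $5,058.18 − $544.69 = $4,513.49
Federal tax withheld: $4,513.49 × 0.215 = $970.40
Social Security tax: only $117,212.11 − $113,184.03 = $4,028.08 of this check is subject → $4,028.08 × 0.0426 = $171.60
Total deductions = $145.09 + $399.60 + $970.40 + $171.60 = $1,686.69
Net pay = $5,058.18 − $1,686.69 = $3,371.49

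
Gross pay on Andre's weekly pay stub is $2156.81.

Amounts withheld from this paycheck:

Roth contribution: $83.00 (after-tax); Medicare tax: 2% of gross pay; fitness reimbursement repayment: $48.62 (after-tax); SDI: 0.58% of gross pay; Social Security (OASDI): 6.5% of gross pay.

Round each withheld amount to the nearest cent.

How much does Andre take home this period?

$1829.35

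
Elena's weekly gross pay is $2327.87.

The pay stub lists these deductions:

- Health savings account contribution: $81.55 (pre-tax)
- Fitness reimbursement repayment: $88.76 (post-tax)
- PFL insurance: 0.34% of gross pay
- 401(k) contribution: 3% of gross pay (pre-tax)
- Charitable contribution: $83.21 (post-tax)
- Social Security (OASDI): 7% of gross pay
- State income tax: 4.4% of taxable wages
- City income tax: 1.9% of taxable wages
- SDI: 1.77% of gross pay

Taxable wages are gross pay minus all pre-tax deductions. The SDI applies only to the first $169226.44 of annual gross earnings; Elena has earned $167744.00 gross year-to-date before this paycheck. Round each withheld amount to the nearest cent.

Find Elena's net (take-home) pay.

401(k) contribution: $2327.87 × 0.03 = $69.84
Health savings account contribution: $81.55
Pre-tax total = $69.84 + $81.55 = $151.39
Taxable wages = $2327.87 − $151.39 = $2176.48
City income tax: $2176.48 × 0.019 = $41.35
State income tax: $2176.48 × 0.044 = $95.77
PFL insurance: $2327.87 × 0.0034 = $7.91
Social Security (OASDI): $2327.87 × 0.07 = $162.95
SDI: only $169226.44 − $167744.00 = $1482.44 of this check is subject → $1482.44 × 0.0177 = $26.24
Fitness reimbursement repayment: $88.76
Charitable contribution: $83.21
Total deductions = $69.84 + $81.55 + $41.35 + $95.77 + $7.91 + $162.95 + $26.24 + $88.76 + $83.21 = $657.58
Net pay = $2327.87 − $657.58 = $1670.29

$1670.29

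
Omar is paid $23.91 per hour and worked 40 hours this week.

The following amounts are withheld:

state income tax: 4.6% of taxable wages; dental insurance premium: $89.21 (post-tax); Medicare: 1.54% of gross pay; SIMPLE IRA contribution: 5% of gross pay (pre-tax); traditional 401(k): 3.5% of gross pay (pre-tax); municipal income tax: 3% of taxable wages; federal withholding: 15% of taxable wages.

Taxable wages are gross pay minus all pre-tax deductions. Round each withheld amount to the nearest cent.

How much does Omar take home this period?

$573.39

Gross pay: 40 × $23.91 = $956.40
SIMPLE IRA contribution: $956.40 × 0.05 = $47.82
Traditional 401(k): $956.40 × 0.035 = $33.47
Pre-tax total = $47.82 + $33.47 = $81.29
Taxable wages = $956.40 − $81.29 = $875.11
State income tax: $875.11 × 0.046 = $40.26
Federal withholding: $875.11 × 0.15 = $131.27
Municipal income tax: $875.11 × 0.03 = $26.25
Medicare: $956.40 × 0.0154 = $14.73
Dental insurance premium: $89.21
Total deductions = $47.82 + $33.47 + $40.26 + $131.27 + $26.25 + $14.73 + $89.21 = $383.01
Net pay = $956.40 − $383.01 = $573.39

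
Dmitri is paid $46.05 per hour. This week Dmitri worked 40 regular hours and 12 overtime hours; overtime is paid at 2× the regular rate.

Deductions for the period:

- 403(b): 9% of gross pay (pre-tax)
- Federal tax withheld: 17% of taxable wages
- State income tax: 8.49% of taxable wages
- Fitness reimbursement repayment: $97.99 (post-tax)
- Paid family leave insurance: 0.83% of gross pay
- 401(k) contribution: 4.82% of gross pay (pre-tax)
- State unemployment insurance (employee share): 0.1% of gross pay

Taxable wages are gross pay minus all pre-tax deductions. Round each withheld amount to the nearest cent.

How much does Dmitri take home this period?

$1,767.07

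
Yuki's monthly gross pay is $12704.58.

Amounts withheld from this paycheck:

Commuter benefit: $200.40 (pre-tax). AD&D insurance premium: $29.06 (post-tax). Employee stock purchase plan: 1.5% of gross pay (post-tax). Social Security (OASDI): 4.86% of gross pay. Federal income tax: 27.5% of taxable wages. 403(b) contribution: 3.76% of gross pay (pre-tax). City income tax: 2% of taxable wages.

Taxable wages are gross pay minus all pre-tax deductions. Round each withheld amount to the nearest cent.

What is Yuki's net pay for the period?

403(b) contribution: $12704.58 × 0.0376 = $477.69
Commuter benefit: $200.40
Pre-tax total = $477.69 + $200.40 = $678.09
Taxable wages = $12704.58 − $678.09 = $12026.49
City income tax: $12026.49 × 0.02 = $240.53
Federal income tax: $12026.49 × 0.275 = $3307.28
Social Security (OASDI): $12704.58 × 0.0486 = $617.44
AD&D insurance premium: $29.06
Employee stock purchase plan: $12704.58 × 0.015 = $190.57
Total deductions = $477.69 + $200.40 + $240.53 + $3307.28 + $617.44 + $29.06 + $190.57 = $5062.97
Net pay = $12704.58 − $5062.97 = $7641.61

$7641.61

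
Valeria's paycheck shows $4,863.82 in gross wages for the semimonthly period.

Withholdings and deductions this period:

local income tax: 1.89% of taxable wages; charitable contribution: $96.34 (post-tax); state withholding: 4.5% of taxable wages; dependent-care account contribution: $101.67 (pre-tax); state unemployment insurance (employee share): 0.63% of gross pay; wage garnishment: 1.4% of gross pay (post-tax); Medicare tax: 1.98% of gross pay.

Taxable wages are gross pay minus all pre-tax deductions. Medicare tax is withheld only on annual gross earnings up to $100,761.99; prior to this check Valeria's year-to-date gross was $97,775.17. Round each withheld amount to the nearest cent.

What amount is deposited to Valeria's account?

$4,203.64

Dependent-care account contribution: $101.67
Taxable wages = $4,863.82 − $101.67 = $4,762.15
State withholding: $4,762.15 × 0.045 = $214.30
Local income tax: $4,762.15 × 0.0189 = $90.00
Medicare tax: only $100,761.99 − $97,775.17 = $2,986.82 of this check is subject → $2,986.82 × 0.0198 = $59.14
State unemployment insurance (employee share): $4,863.82 × 0.0063 = $30.64
Charitable contribution: $96.34
Wage garnishment: $4,863.82 × 0.014 = $68.09
Total deductions = $101.67 + $214.30 + $90.00 + $59.14 + $30.64 + $96.34 + $68.09 = $660.18
Net pay = $4,863.82 − $660.18 = $4,203.64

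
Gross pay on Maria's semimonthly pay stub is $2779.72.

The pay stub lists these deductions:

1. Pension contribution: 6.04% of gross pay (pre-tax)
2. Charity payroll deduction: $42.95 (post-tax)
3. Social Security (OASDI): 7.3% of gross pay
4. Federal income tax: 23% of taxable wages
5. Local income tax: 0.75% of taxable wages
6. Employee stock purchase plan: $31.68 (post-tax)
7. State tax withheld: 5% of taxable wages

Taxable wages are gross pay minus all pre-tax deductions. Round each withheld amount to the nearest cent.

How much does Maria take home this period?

Pension contribution: $2779.72 × 0.0604 = $167.90
Taxable wages = $2779.72 − $167.90 = $2611.82
Local income tax: $2611.82 × 0.0075 = $19.59
Federal income tax: $2611.82 × 0.23 = $600.72
State tax withheld: $2611.82 × 0.05 = $130.59
Social Security (OASDI): $2779.72 × 0.073 = $202.92
Charity payroll deduction: $42.95
Employee stock purchase plan: $31.68
Total deductions = $167.90 + $19.59 + $600.72 + $130.59 + $202.92 + $42.95 + $31.68 = $1196.35
Net pay = $2779.72 − $1196.35 = $1583.37

$1583.37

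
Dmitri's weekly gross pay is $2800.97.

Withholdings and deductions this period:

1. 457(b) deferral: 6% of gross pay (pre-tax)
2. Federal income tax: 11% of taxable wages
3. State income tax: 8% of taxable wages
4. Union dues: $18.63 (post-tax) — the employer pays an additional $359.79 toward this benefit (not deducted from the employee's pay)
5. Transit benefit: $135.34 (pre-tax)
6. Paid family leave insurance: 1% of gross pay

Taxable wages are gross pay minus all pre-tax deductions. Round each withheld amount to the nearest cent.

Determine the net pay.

$1976.39

Transit benefit: $135.34
457(b) deferral: $2800.97 × 0.06 = $168.06
Pre-tax total = $135.34 + $168.06 = $303.40
Taxable wages = $2800.97 − $303.40 = $2497.57
Federal income tax: $2497.57 × 0.11 = $274.73
State income tax: $2497.57 × 0.08 = $199.81
Paid family leave insurance: $2800.97 × 0.01 = $28.01
Union dues: $18.63
(Employer's $359.79 toward union dues is not withheld from the employee.)
Total deductions = $135.34 + $168.06 + $274.73 + $199.81 + $28.01 + $18.63 = $824.58
Net pay = $2800.97 − $824.58 = $1976.39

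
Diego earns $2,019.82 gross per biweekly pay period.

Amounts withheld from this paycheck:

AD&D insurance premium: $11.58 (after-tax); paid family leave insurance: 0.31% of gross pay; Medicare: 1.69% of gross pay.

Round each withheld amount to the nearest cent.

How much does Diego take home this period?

$1,967.85

Paid family leave insurance: $2,019.82 × 0.0031 = $6.26
Medicare: $2,019.82 × 0.0169 = $34.13
AD&D insurance premium: $11.58
Total deductions = $6.26 + $34.13 + $11.58 = $51.97
Net pay = $2,019.82 − $51.97 = $1,967.85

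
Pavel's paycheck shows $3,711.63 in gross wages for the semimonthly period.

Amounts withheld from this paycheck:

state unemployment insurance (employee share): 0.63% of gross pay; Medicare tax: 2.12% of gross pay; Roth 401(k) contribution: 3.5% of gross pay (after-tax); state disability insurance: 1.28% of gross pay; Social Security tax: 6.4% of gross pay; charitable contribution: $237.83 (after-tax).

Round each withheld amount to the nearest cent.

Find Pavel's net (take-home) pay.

$2,956.77

State unemployment insurance (employee share): $3,711.63 × 0.0063 = $23.38
Social Security tax: $3,711.63 × 0.064 = $237.54
State disability insurance: $3,711.63 × 0.0128 = $47.51
Medicare tax: $3,711.63 × 0.0212 = $78.69
Roth 401(k) contribution: $3,711.63 × 0.035 = $129.91
Charitable contribution: $237.83
Total deductions = $23.38 + $237.54 + $47.51 + $78.69 + $129.91 + $237.83 = $754.86
Net pay = $3,711.63 − $754.86 = $2,956.77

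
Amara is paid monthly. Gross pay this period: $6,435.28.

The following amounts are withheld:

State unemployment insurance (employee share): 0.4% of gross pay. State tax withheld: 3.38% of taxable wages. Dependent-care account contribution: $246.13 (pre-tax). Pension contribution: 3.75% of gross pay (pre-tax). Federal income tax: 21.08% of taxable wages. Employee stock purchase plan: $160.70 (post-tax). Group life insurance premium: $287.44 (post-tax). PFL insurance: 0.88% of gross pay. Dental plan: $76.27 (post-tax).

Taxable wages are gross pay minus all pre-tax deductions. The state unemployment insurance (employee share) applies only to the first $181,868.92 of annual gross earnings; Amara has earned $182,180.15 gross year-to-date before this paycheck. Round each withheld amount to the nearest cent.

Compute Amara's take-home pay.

$3,911.95

Pension contribution: $6,435.28 × 0.0375 = $241.32
Dependent-care account contribution: $246.13
Pre-tax total = $241.32 + $246.13 = $487.45
Taxable wages = $6,435.28 − $487.45 = $5,947.83
State tax withheld: $5,947.83 × 0.0338 = $201.04
Federal income tax: $5,947.83 × 0.2108 = $1,253.80
PFL insurance: $6,435.28 × 0.0088 = $56.63
State unemployment insurance (employee share): annual cap $181,868.92 already reached (YTD $182,180.15), so $0.00
Dental plan: $76.27
Employee stock purchase plan: $160.70
Group life insurance premium: $287.44
Total deductions = $241.32 + $246.13 + $201.04 + $1,253.80 + $56.63 + $0.00 + $76.27 + $160.70 + $287.44 = $2,523.33
Net pay = $6,435.28 − $2,523.33 = $3,911.95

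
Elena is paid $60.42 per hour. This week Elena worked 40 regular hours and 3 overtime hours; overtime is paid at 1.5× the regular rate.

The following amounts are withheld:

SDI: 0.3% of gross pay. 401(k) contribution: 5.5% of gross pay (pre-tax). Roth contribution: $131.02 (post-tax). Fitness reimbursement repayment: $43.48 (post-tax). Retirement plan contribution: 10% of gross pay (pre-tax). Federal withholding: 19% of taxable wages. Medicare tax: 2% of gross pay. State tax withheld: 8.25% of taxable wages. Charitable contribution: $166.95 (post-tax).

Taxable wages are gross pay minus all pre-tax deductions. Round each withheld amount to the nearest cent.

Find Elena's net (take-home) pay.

Regular pay: 40 × $60.42 = $2,416.80
Overtime pay: 3 × $60.42 × 1.5 = $271.89
Gross pay = $2,416.80 + $271.89 = $2,688.69
Retirement plan contribution: $2,688.69 × 0.1 = $268.87
401(k) contribution: $2,688.69 × 0.055 = $147.88
Pre-tax total = $268.87 + $147.88 = $416.75
Taxable wages = $2,688.69 − $416.75 = $2,271.94
State tax withheld: $2,271.94 × 0.0825 = $187.44
Federal withholding: $2,271.94 × 0.19 = $431.67
Medicare tax: $2,688.69 × 0.02 = $53.77
SDI: $2,688.69 × 0.003 = $8.07
Fitness reimbursement repayment: $43.48
Charitable contribution: $166.95
Roth contribution: $131.02
Total deductions = $268.87 + $147.88 + $187.44 + $431.67 + $53.77 + $8.07 + $43.48 + $166.95 + $131.02 = $1,439.15
Net pay = $2,688.69 − $1,439.15 = $1,249.54

$1,249.54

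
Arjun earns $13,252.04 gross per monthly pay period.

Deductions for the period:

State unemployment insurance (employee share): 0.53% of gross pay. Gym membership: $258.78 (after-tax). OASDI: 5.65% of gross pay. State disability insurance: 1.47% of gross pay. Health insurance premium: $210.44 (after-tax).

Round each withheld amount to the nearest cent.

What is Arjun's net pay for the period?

State disability insurance: $13,252.04 × 0.0147 = $194.80
State unemployment insurance (employee share): $13,252.04 × 0.0053 = $70.24
OASDI: $13,252.04 × 0.0565 = $748.74
Gym membership: $258.78
Health insurance premium: $210.44
Total deductions = $194.80 + $70.24 + $748.74 + $258.78 + $210.44 = $1,483.00
Net pay = $13,252.04 − $1,483.00 = $11,769.04

$11,769.04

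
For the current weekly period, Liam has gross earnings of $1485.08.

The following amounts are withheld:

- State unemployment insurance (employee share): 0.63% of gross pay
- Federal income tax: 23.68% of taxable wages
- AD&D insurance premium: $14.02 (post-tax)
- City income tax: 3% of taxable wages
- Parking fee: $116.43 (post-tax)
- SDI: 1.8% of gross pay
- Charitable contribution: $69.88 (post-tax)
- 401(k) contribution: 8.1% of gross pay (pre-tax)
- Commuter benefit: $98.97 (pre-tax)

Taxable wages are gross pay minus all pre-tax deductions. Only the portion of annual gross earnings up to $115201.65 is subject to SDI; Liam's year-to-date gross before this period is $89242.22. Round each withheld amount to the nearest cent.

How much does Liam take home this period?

$691.68

401(k) contribution: $1485.08 × 0.081 = $120.29
Commuter benefit: $98.97
Pre-tax total = $120.29 + $98.97 = $219.26
Taxable wages = $1485.08 − $219.26 = $1265.82
City income tax: $1265.82 × 0.03 = $37.97
Federal income tax: $1265.82 × 0.2368 = $299.75
State unemployment insurance (employee share): $1485.08 × 0.0063 = $9.36
SDI: cap not yet reached, full $1485.08 is subject → $1485.08 × 0.018 = $26.73
AD&D insurance premium: $14.02
Charitable contribution: $69.88
Parking fee: $116.43
Total deductions = $120.29 + $98.97 + $37.97 + $299.75 + $9.36 + $26.73 + $14.02 + $69.88 + $116.43 = $793.40
Net pay = $1485.08 − $793.40 = $691.68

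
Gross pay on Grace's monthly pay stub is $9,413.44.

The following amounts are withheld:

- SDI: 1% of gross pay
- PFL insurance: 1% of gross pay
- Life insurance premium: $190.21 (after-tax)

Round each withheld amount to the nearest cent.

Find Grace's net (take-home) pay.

$9,034.97

PFL insurance: $9,413.44 × 0.01 = $94.13
SDI: $9,413.44 × 0.01 = $94.13
Life insurance premium: $190.21
Total deductions = $94.13 + $94.13 + $190.21 = $378.47
Net pay = $9,413.44 − $378.47 = $9,034.97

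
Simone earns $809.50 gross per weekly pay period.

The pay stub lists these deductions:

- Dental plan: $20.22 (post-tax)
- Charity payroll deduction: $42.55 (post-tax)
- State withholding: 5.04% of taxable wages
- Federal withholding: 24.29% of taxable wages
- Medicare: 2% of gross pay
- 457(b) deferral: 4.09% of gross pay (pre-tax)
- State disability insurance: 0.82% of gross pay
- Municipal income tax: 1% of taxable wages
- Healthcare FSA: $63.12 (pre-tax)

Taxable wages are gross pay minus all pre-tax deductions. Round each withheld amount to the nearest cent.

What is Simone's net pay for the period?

$411.34

Healthcare FSA: $63.12
457(b) deferral: $809.50 × 0.0409 = $33.11
Pre-tax total = $63.12 + $33.11 = $96.23
Taxable wages = $809.50 − $96.23 = $713.27
Municipal income tax: $713.27 × 0.01 = $7.13
Federal withholding: $713.27 × 0.2429 = $173.25
State withholding: $713.27 × 0.0504 = $35.95
Medicare: $809.50 × 0.02 = $16.19
State disability insurance: $809.50 × 0.0082 = $6.64
Charity payroll deduction: $42.55
Dental plan: $20.22
Total deductions = $63.12 + $33.11 + $7.13 + $173.25 + $35.95 + $16.19 + $6.64 + $42.55 + $20.22 = $398.16
Net pay = $809.50 − $398.16 = $411.34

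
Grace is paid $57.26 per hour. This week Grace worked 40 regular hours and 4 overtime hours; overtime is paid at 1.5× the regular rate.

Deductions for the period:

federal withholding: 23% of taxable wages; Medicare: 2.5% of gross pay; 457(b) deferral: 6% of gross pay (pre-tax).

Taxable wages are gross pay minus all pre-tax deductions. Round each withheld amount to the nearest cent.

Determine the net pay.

$1,840.61

Regular pay: 40 × $57.26 = $2,290.40
Overtime pay: 4 × $57.26 × 1.5 = $343.56
Gross pay = $2,290.40 + $343.56 = $2,633.96
457(b) deferral: $2,633.96 × 0.06 = $158.04
Taxable wages = $2,633.96 − $158.04 = $2,475.92
Federal withholding: $2,475.92 × 0.23 = $569.46
Medicare: $2,633.96 × 0.025 = $65.85
Total deductions = $158.04 + $569.46 + $65.85 = $793.35
Net pay = $2,633.96 − $793.35 = $1,840.61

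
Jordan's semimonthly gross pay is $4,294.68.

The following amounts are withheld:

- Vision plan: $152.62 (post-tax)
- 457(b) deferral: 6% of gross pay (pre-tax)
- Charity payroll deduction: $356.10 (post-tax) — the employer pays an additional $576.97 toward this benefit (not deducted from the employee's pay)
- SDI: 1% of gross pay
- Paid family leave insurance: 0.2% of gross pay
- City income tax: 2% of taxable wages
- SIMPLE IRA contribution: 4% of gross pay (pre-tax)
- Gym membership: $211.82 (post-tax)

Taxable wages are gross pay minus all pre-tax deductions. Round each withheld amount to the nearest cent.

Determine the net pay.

457(b) deferral: $4,294.68 × 0.06 = $257.68
SIMPLE IRA contribution: $4,294.68 × 0.04 = $171.79
Pre-tax total = $257.68 + $171.79 = $429.47
Taxable wages = $4,294.68 − $429.47 = $3,865.21
City income tax: $3,865.21 × 0.02 = $77.30
SDI: $4,294.68 × 0.01 = $42.95
Paid family leave insurance: $4,294.68 × 0.002 = $8.59
Gym membership: $211.82
Charity payroll deduction: $356.10
Vision plan: $152.62
(Employer's $576.97 toward charity payroll deduction is not withheld from the employee.)
Total deductions = $257.68 + $171.79 + $77.30 + $42.95 + $8.59 + $211.82 + $356.10 + $152.62 = $1,278.85
Net pay = $4,294.68 − $1,278.85 = $3,015.83

$3,015.83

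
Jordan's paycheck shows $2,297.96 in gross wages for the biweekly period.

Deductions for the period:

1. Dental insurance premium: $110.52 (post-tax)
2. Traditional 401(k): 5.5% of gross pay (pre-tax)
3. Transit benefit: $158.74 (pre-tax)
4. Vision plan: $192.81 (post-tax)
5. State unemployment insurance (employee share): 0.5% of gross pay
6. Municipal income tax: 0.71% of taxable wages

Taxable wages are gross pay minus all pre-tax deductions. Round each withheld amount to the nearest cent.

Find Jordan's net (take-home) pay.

$1,683.72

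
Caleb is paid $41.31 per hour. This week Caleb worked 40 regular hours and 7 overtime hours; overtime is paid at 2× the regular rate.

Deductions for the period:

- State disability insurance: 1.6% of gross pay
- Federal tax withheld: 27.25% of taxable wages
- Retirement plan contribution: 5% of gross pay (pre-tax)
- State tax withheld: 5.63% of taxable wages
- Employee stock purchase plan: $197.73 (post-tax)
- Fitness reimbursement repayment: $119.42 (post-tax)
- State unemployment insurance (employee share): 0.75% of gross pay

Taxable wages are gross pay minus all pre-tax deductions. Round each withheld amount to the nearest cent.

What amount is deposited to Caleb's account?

$1052.84

Regular pay: 40 × $41.31 = $1652.40
Overtime pay: 7 × $41.31 × 2 = $578.34
Gross pay = $1652.40 + $578.34 = $2230.74
Retirement plan contribution: $2230.74 × 0.05 = $111.54
Taxable wages = $2230.74 − $111.54 = $2119.20
State tax withheld: $2119.20 × 0.0563 = $119.31
Federal tax withheld: $2119.20 × 0.2725 = $577.48
State disability insurance: $2230.74 × 0.016 = $35.69
State unemployment insurance (employee share): $2230.74 × 0.0075 = $16.73
Fitness reimbursement repayment: $119.42
Employee stock purchase plan: $197.73
Total deductions = $111.54 + $119.31 + $577.48 + $35.69 + $16.73 + $119.42 + $197.73 = $1177.90
Net pay = $2230.74 − $1177.90 = $1052.84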